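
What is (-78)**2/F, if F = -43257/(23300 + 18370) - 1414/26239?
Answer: -2217372875640/397980601 ≈ -5571.6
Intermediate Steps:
F = -397980601/364459710 (F = -43257/41670 - 1414*1/26239 = -43257*1/41670 - 1414/26239 = -14419/13890 - 1414/26239 = -397980601/364459710 ≈ -1.0920)
(-78)**2/F = (-78)**2/(-397980601/364459710) = 6084*(-364459710/397980601) = -2217372875640/397980601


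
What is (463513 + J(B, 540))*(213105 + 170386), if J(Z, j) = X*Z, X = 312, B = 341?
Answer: 218553438355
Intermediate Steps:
J(Z, j) = 312*Z
(463513 + J(B, 540))*(213105 + 170386) = (463513 + 312*341)*(213105 + 170386) = (463513 + 106392)*383491 = 569905*383491 = 218553438355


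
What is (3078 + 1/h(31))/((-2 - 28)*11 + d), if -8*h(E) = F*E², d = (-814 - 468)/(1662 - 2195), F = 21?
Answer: -16554209815/1761882024 ≈ -9.3958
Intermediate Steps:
d = 1282/533 (d = -1282/(-533) = -1282*(-1/533) = 1282/533 ≈ 2.4053)
h(E) = -21*E²/8
(3078 + 1/h(31))/((-2 - 28)*11 + d) = (3078 + 1/(-21/8*31²))/((-2 - 28)*11 + 1282/533) = (3078 + 1/(-21/8*961))/(-30*11 + 1282/533) = (3078 + 1/(-20181/8))/(-330 + 1282/533) = (3078 - 8/20181)/(-174608/533) = (62117110/20181)*(-533/174608) = -16554209815/1761882024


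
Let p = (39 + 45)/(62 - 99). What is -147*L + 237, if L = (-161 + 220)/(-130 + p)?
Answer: 1480779/4894 ≈ 302.57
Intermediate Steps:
p = -84/37 (p = 84/(-37) = 84*(-1/37) = -84/37 ≈ -2.2703)
L = -2183/4894 (L = (-161 + 220)/(-130 - 84/37) = 59/(-4894/37) = 59*(-37/4894) = -2183/4894 ≈ -0.44606)
-147*L + 237 = -147*(-2183/4894) + 237 = 320901/4894 + 237 = 1480779/4894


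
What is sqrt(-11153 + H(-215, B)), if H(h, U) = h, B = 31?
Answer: 14*I*sqrt(58) ≈ 106.62*I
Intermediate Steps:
sqrt(-11153 + H(-215, B)) = sqrt(-11153 - 215) = sqrt(-11368) = 14*I*sqrt(58)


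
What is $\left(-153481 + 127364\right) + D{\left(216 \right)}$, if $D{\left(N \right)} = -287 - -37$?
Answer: $-26367$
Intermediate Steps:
$D{\left(N \right)} = -250$ ($D{\left(N \right)} = -287 + 37 = -250$)
$\left(-153481 + 127364\right) + D{\left(216 \right)} = \left(-153481 + 127364\right) - 250 = -26117 - 250 = -26367$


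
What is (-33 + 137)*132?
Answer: 13728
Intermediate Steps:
(-33 + 137)*132 = 104*132 = 13728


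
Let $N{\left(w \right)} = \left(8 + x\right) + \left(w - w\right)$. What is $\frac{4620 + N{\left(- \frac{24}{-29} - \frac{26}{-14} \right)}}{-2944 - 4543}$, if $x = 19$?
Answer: $- \frac{4647}{7487} \approx -0.62068$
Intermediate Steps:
$N{\left(w \right)} = 27$ ($N{\left(w \right)} = \left(8 + 19\right) + \left(w - w\right) = 27 + 0 = 27$)
$\frac{4620 + N{\left(- \frac{24}{-29} - \frac{26}{-14} \right)}}{-2944 - 4543} = \frac{4620 + 27}{-2944 - 4543} = \frac{4647}{-7487} = 4647 \left(- \frac{1}{7487}\right) = - \frac{4647}{7487}$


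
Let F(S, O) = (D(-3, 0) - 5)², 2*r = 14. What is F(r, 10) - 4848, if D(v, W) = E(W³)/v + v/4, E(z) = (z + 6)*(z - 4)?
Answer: -77487/16 ≈ -4842.9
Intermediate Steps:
E(z) = (-4 + z)*(6 + z) (E(z) = (6 + z)*(-4 + z) = (-4 + z)*(6 + z))
r = 7 (r = (½)*14 = 7)
D(v, W) = v/4 + (-24 + W⁶ + 2*W³)/v (D(v, W) = (-24 + (W³)² + 2*W³)/v + v/4 = (-24 + W⁶ + 2*W³)/v + v*(¼) = (-24 + W⁶ + 2*W³)/v + v/4 = v/4 + (-24 + W⁶ + 2*W³)/v)
F(S, O) = 81/16 (F(S, O) = ((-24 + 0⁶ + 2*0³ + (¼)*(-3)²)/(-3) - 5)² = (-(-24 + 0 + 2*0 + (¼)*9)/3 - 5)² = (-(-24 + 0 + 0 + 9/4)/3 - 5)² = (-⅓*(-87/4) - 5)² = (29/4 - 5)² = (9/4)² = 81/16)
F(r, 10) - 4848 = 81/16 - 4848 = -77487/16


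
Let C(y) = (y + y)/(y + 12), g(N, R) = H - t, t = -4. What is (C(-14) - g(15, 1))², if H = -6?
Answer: 256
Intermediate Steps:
g(N, R) = -2 (g(N, R) = -6 - 1*(-4) = -6 + 4 = -2)
C(y) = 2*y/(12 + y) (C(y) = (2*y)/(12 + y) = 2*y/(12 + y))
(C(-14) - g(15, 1))² = (2*(-14)/(12 - 14) - 1*(-2))² = (2*(-14)/(-2) + 2)² = (2*(-14)*(-½) + 2)² = (14 + 2)² = 16² = 256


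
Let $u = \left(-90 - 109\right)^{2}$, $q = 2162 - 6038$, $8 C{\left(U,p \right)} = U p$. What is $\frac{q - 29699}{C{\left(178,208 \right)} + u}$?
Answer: $- \frac{33575}{44229} \approx -0.75912$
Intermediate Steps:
$C{\left(U,p \right)} = \frac{U p}{8}$
$q = -3876$
$u = 39601$ ($u = \left(-199\right)^{2} = 39601$)
$\frac{q - 29699}{C{\left(178,208 \right)} + u} = \frac{-3876 - 29699}{\frac{1}{8} \cdot 178 \cdot 208 + 39601} = - \frac{33575}{4628 + 39601} = - \frac{33575}{44229}$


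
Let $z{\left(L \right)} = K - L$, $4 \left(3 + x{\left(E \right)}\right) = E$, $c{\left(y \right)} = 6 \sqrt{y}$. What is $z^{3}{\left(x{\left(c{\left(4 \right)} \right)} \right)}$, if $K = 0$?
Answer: $0$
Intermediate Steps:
$x{\left(E \right)} = -3 + \frac{E}{4}$
$z{\left(L \right)} = - L$ ($z{\left(L \right)} = 0 - L = - L$)
$z^{3}{\left(x{\left(c{\left(4 \right)} \right)} \right)} = \left(- (-3 + \frac{6 \sqrt{4}}{4})\right)^{3} = \left(- (-3 + \frac{6 \cdot 2}{4})\right)^{3} = \left(- (-3 + \frac{1}{4} \cdot 12)\right)^{3} = \left(- (-3 + 3)\right)^{3} = \left(\left(-1\right) 0\right)^{3} = 0^{3} = 0$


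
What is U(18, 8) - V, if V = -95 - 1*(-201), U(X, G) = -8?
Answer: -114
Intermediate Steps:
V = 106 (V = -95 + 201 = 106)
U(18, 8) - V = -8 - 1*106 = -8 - 106 = -114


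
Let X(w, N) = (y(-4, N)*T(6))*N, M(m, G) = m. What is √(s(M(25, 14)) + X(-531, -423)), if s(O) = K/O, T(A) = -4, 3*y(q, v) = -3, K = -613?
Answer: I*√42913/5 ≈ 41.431*I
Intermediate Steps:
y(q, v) = -1 (y(q, v) = (⅓)*(-3) = -1)
X(w, N) = 4*N (X(w, N) = (-1*(-4))*N = 4*N)
s(O) = -613/O
√(s(M(25, 14)) + X(-531, -423)) = √(-613/25 + 4*(-423)) = √(-613*1/25 - 1692) = √(-613/25 - 1692) = √(-42913/25) = I*√42913/5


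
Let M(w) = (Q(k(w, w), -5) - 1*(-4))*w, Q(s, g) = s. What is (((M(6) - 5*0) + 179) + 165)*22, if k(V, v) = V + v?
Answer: 9680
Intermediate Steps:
M(w) = w*(4 + 2*w) (M(w) = ((w + w) - 1*(-4))*w = (2*w + 4)*w = (4 + 2*w)*w = w*(4 + 2*w))
(((M(6) - 5*0) + 179) + 165)*22 = (((2*6*(2 + 6) - 5*0) + 179) + 165)*22 = (((2*6*8 + 0) + 179) + 165)*22 = (((96 + 0) + 179) + 165)*22 = ((96 + 179) + 165)*22 = (275 + 165)*22 = 440*22 = 9680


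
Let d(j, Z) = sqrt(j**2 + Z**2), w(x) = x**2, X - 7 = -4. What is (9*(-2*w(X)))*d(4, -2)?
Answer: -324*sqrt(5) ≈ -724.49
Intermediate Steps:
X = 3 (X = 7 - 4 = 3)
d(j, Z) = sqrt(Z**2 + j**2)
(9*(-2*w(X)))*d(4, -2) = (9*(-2*3**2))*sqrt((-2)**2 + 4**2) = (9*(-2*9))*sqrt(4 + 16) = (9*(-18))*sqrt(20) = -324*sqrt(5)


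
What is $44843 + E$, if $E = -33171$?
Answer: $11672$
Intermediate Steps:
$44843 + E = 44843 - 33171 = 11672$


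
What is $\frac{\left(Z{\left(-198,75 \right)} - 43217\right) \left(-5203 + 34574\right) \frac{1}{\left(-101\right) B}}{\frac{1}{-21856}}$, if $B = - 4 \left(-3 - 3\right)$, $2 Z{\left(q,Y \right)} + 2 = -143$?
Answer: $- \frac{3473617531094}{303} \approx -1.1464 \cdot 10^{10}$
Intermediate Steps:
$Z{\left(q,Y \right)} = - \frac{145}{2}$ ($Z{\left(q,Y \right)} = -1 + \frac{1}{2} \left(-143\right) = -1 - \frac{143}{2} = - \frac{145}{2}$)
$B = 24$ ($B = \left(-4\right) \left(-6\right) = 24$)
$\frac{\left(Z{\left(-198,75 \right)} - 43217\right) \left(-5203 + 34574\right) \frac{1}{\left(-101\right) B}}{\frac{1}{-21856}} = \frac{\left(- \frac{145}{2} - 43217\right) \left(-5203 + 34574\right) \frac{1}{\left(-101\right) 24}}{\frac{1}{-21856}} = \frac{\left(- \frac{86579}{2}\right) 29371 \frac{1}{-2424}}{- \frac{1}{21856}} = \left(- \frac{2542911809}{2}\right) \left(- \frac{1}{2424}\right) \left(-21856\right) = \frac{2542911809}{4848} \left(-21856\right) = - \frac{3473617531094}{303}$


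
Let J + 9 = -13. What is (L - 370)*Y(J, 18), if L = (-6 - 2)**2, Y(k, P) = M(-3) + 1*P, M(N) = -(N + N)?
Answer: -7344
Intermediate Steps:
M(N) = -2*N
J = -22 (J = -9 - 13 = -22)
Y(k, P) = 6 + P (Y(k, P) = -2*(-3) + 1*P = 6 + P)
L = 64 (L = (-8)**2 = 64)
(L - 370)*Y(J, 18) = (64 - 370)*(6 + 18) = -306*24 = -7344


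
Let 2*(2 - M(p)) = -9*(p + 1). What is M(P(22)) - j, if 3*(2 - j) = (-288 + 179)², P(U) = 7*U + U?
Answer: 28541/6 ≈ 4756.8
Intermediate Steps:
P(U) = 8*U
j = -11875/3 (j = 2 - (-288 + 179)²/3 = 2 - ⅓*(-109)² = 2 - ⅓*11881 = 2 - 11881/3 = -11875/3 ≈ -3958.3)
M(p) = 13/2 + 9*p/2 (M(p) = 2 - (-9)*(p + 1)/2 = 2 - (-9)*(1 + p)/2 = 2 - (-9 - 9*p)/2 = 2 + (9/2 + 9*p/2) = 13/2 + 9*p/2)
M(P(22)) - j = (13/2 + 9*(8*22)/2) - 1*(-11875/3) = (13/2 + (9/2)*176) + 11875/3 = (13/2 + 792) + 11875/3 = 1597/2 + 11875/3 = 28541/6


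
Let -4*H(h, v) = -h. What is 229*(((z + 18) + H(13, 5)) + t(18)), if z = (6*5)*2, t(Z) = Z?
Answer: 90913/4 ≈ 22728.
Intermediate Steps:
z = 60 (z = 30*2 = 60)
H(h, v) = h/4 (H(h, v) = -(-1)*h/4 = h/4)
229*(((z + 18) + H(13, 5)) + t(18)) = 229*(((60 + 18) + (1/4)*13) + 18) = 229*((78 + 13/4) + 18) = 229*(325/4 + 18) = 229*(397/4) = 90913/4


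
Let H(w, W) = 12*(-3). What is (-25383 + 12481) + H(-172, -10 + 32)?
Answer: -12938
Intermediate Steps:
H(w, W) = -36
(-25383 + 12481) + H(-172, -10 + 32) = (-25383 + 12481) - 36 = -12902 - 36 = -12938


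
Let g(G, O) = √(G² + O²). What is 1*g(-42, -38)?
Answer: 2*√802 ≈ 56.639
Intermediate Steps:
1*g(-42, -38) = 1*√((-42)² + (-38)²) = 1*√(1764 + 1444) = 1*√3208 = 1*(2*√802) = 2*√802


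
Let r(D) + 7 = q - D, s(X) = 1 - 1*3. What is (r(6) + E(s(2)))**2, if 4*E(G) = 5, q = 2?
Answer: 1521/16 ≈ 95.063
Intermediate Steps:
s(X) = -2 (s(X) = 1 - 3 = -2)
r(D) = -5 - D (r(D) = -7 + (2 - D) = -5 - D)
E(G) = 5/4 (E(G) = (1/4)*5 = 5/4)
(r(6) + E(s(2)))**2 = ((-5 - 1*6) + 5/4)**2 = ((-5 - 6) + 5/4)**2 = (-11 + 5/4)**2 = (-39/4)**2 = 1521/16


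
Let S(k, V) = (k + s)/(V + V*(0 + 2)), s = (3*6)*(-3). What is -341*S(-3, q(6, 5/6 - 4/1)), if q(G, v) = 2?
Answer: 6479/2 ≈ 3239.5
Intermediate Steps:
s = -54 (s = 18*(-3) = -54)
S(k, V) = (-54 + k)/(3*V) (S(k, V) = (k - 54)/(V + V*(0 + 2)) = (-54 + k)/(V + V*2) = (-54 + k)/(V + 2*V) = (-54 + k)/((3*V)) = (-54 + k)*(1/(3*V)) = (-54 + k)/(3*V))
-341*S(-3, q(6, 5/6 - 4/1)) = -341*(-54 - 3)/(3*2) = -341*(-57)/(3*2) = -341*(-19/2) = 6479/2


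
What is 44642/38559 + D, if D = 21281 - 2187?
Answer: 736290188/38559 ≈ 19095.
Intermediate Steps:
D = 19094
44642/38559 + D = 44642/38559 + 19094 = 736290188/38559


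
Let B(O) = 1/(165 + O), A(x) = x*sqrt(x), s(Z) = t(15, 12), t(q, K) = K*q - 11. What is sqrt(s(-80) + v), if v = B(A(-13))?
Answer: sqrt((27886 - 2197*I*sqrt(13))/(165 - 13*I*sqrt(13))) ≈ 13.0 + 6.0e-5*I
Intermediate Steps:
t(q, K) = -11 + K*q
s(Z) = 169 (s(Z) = -11 + 12*15 = -11 + 180 = 169)
A(x) = x**(3/2)
v = 1/(165 - 13*I*sqrt(13)) (v = 1/(165 + (-13)**(3/2)) = 1/(165 - 13*I*sqrt(13)) ≈ 0.0056081 + 0.0015931*I)
sqrt(s(-80) + v) = sqrt(169 + (165/29422 + 13*I*sqrt(13)/29422)) = sqrt(4972483/29422 + 13*I*sqrt(13)/29422)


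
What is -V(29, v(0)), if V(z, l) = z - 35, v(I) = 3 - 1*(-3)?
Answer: 6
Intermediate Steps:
v(I) = 6 (v(I) = 3 + 3 = 6)
V(z, l) = -35 + z
-V(29, v(0)) = -(-35 + 29) = -1*(-6) = 6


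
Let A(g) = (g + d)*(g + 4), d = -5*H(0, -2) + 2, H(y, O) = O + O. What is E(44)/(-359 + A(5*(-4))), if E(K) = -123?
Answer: 123/391 ≈ 0.31458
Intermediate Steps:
H(y, O) = 2*O
d = 22 (d = -10*(-2) + 2 = -5*(-4) + 2 = 20 + 2 = 22)
A(g) = (4 + g)*(22 + g) (A(g) = (g + 22)*(g + 4) = (22 + g)*(4 + g) = (4 + g)*(22 + g))
E(44)/(-359 + A(5*(-4))) = -123/(-359 + (88 + (5*(-4))**2 + 26*(5*(-4)))) = -123/(-359 + (88 + (-20)**2 + 26*(-20))) = -123/(-359 + (88 + 400 - 520)) = -123/(-359 - 32) = -123/(-391) = -1/391*(-123) = 123/391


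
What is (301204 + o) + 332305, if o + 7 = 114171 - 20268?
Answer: 727405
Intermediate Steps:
o = 93896 (o = -7 + (114171 - 20268) = -7 + 93903 = 93896)
(301204 + o) + 332305 = (301204 + 93896) + 332305 = 395100 + 332305 = 727405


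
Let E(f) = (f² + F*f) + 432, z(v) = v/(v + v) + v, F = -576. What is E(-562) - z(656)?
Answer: 1278663/2 ≈ 6.3933e+5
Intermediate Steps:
z(v) = ½ + v (z(v) = v/((2*v)) + v = (1/(2*v))*v + v = ½ + v)
E(f) = 432 + f² - 576*f (E(f) = (f² - 576*f) + 432 = 432 + f² - 576*f)
E(-562) - z(656) = (432 + (-562)² - 576*(-562)) - (½ + 656) = (432 + 315844 + 323712) - 1*1313/2 = 639988 - 1313/2 = 1278663/2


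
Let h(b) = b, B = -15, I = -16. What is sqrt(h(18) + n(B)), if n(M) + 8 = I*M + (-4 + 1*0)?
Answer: sqrt(246) ≈ 15.684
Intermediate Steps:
n(M) = -12 - 16*M (n(M) = -8 + (-16*M + (-4 + 1*0)) = -8 + (-16*M + (-4 + 0)) = -8 + (-16*M - 4) = -8 + (-4 - 16*M) = -12 - 16*M)
sqrt(h(18) + n(B)) = sqrt(18 + (-12 - 16*(-15))) = sqrt(18 + (-12 + 240)) = sqrt(18 + 228) = sqrt(246)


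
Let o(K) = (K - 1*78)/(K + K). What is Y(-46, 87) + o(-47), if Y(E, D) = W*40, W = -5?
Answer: -18675/94 ≈ -198.67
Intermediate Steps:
Y(E, D) = -200 (Y(E, D) = -5*40 = -200)
o(K) = (-78 + K)/(2*K) (o(K) = (K - 78)/((2*K)) = (-78 + K)*(1/(2*K)) = (-78 + K)/(2*K))
Y(-46, 87) + o(-47) = -200 + (½)*(-78 - 47)/(-47) = -200 + (½)*(-1/47)*(-125) = -200 + 125/94 = -18675/94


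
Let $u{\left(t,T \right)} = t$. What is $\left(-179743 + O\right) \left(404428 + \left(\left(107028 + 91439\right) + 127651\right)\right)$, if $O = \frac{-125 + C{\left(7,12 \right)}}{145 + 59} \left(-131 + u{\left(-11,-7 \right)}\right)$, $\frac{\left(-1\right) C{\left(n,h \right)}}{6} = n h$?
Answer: $- \frac{392972016863}{3} \approx -1.3099 \cdot 10^{11}$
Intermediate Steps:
$C{\left(n,h \right)} = - 6 h n$ ($C{\left(n,h \right)} = - 6 n h = - 6 h n$)
$O = \frac{2627}{6}$ ($O = \frac{-125 - 72 \cdot 7}{145 + 59} \left(-131 - 11\right) = \frac{-125 - 504}{204} \left(-142\right) = \left(-629\right) \frac{1}{204} \left(-142\right) = \left(- \frac{37}{12}\right) \left(-142\right) = \frac{2627}{6} \approx 437.83$)
$\left(-179743 + O\right) \left(404428 + \left(\left(107028 + 91439\right) + 127651\right)\right) = \left(-179743 + \frac{2627}{6}\right) \left(404428 + \left(\left(107028 + 91439\right) + 127651\right)\right) = - \frac{1075831 \left(404428 + \left(198467 + 127651\right)\right)}{6} = - \frac{1075831 \left(404428 + 326118\right)}{6} = \left(- \frac{1075831}{6}\right) 730546 = - \frac{392972016863}{3}$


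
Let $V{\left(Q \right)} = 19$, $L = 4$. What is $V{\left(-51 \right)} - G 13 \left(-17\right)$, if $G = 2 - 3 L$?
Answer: $-2191$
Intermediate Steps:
$G = -10$ ($G = 2 - 12 = -10$)
$V{\left(-51 \right)} - G 13 \left(-17\right) = 19 - \left(-10\right) 13 \left(-17\right) = 19 - \left(-130\right) \left(-17\right) = 19 - 2210 = -2191$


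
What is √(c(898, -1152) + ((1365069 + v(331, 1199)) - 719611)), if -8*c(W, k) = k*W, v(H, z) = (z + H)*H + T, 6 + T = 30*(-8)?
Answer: √1280954 ≈ 1131.8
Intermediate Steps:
T = -246 (T = -6 + 30*(-8) = -6 - 240 = -246)
v(H, z) = -246 + H*(H + z) (v(H, z) = (z + H)*H - 246 = (H + z)*H - 246 = H*(H + z) - 246 = -246 + H*(H + z))
c(W, k) = -W*k/8 (c(W, k) = -k*W/8 = -W*k/8)
√(c(898, -1152) + ((1365069 + v(331, 1199)) - 719611)) = √(-⅛*898*(-1152) + ((1365069 + (-246 + 331² + 331*1199)) - 719611)) = √(129312 + ((1365069 + (-246 + 109561 + 396869)) - 719611)) = √(129312 + ((1365069 + 506184) - 719611)) = √(129312 + (1871253 - 719611)) = √(129312 + 1151642) = √1280954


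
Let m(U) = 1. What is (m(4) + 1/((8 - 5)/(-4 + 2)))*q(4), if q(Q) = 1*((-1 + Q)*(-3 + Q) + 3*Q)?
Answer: 5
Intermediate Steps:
q(Q) = 3*Q + (-1 + Q)*(-3 + Q) (q(Q) = 1*(3*Q + (-1 + Q)*(-3 + Q)) = 3*Q + (-1 + Q)*(-3 + Q))
(m(4) + 1/((8 - 5)/(-4 + 2)))*q(4) = (1 + 1/((8 - 5)/(-4 + 2)))*(3 + 4² - 1*4) = (1 + 1/(3/(-2)))*(3 + 16 - 4) = (1 + 1/(3*(-½)))*15 = (1 + 1/(-3/2))*15 = (1 - ⅔)*15 = (⅓)*15 = 5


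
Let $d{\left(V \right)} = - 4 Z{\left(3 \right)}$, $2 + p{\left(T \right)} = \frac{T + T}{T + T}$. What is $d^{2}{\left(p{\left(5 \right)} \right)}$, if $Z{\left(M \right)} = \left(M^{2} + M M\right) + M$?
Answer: $7056$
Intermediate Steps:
$Z{\left(M \right)} = M + 2 M^{2}$ ($Z{\left(M \right)} = \left(M^{2} + M^{2}\right) + M = 2 M^{2} + M = M + 2 M^{2}$)
$p{\left(T \right)} = -1$ ($p{\left(T \right)} = -2 + \frac{T + T}{T + T} = -2 + \frac{2 T}{2 T} = -2 + 2 T \frac{1}{2 T} = -2 + 1 = -1$)
$d{\left(V \right)} = -84$ ($d{\left(V \right)} = - 4 \cdot 3 \left(1 + 2 \cdot 3\right) = - 4 \cdot 3 \left(1 + 6\right) = - 4 \cdot 3 \cdot 7 = \left(-4\right) 21 = -84$)
$d^{2}{\left(p{\left(5 \right)} \right)} = \left(-84\right)^{2} = 7056$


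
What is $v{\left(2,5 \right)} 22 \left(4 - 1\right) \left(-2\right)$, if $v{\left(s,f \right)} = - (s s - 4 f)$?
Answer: $-2112$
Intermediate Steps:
$v{\left(s,f \right)} = - s^{2} + 4 f$ ($v{\left(s,f \right)} = - (s^{2} - 4 f) = - s^{2} + 4 f$)
$v{\left(2,5 \right)} 22 \left(4 - 1\right) \left(-2\right) = \left(- 2^{2} + 4 \cdot 5\right) 22 \left(4 - 1\right) \left(-2\right) = \left(\left(-1\right) 4 + 20\right) 22 \cdot 3 \left(-2\right) = \left(-4 + 20\right) 22 \left(-6\right) = 16 \cdot 22 \left(-6\right) = 352 \left(-6\right) = -2112$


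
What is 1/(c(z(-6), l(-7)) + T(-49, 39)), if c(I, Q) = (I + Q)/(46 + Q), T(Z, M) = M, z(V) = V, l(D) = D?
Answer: 3/116 ≈ 0.025862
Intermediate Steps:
c(I, Q) = (I + Q)/(46 + Q)
1/(c(z(-6), l(-7)) + T(-49, 39)) = 1/((-6 - 7)/(46 - 7) + 39) = 1/(-13/39 + 39) = 1/((1/39)*(-13) + 39) = 1/(-1/3 + 39) = 1/(116/3) = 3/116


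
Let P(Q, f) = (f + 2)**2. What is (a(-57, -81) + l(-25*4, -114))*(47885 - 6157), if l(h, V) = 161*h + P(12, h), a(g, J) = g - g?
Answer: -271065088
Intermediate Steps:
P(Q, f) = (2 + f)**2
a(g, J) = 0
l(h, V) = (2 + h)**2 + 161*h (l(h, V) = 161*h + (2 + h)**2 = (2 + h)**2 + 161*h)
(a(-57, -81) + l(-25*4, -114))*(47885 - 6157) = (0 + ((2 - 25*4)**2 + 161*(-25*4)))*(47885 - 6157) = (0 + ((2 - 100)**2 + 161*(-100)))*41728 = (0 + ((-98)**2 - 16100))*41728 = (0 + (9604 - 16100))*41728 = (0 - 6496)*41728 = -6496*41728 = -271065088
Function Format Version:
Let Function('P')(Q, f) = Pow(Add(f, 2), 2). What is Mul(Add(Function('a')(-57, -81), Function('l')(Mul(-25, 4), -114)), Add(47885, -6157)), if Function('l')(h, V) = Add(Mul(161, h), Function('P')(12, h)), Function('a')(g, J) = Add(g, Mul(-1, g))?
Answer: -271065088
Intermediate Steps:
Function('P')(Q, f) = Pow(Add(2, f), 2)
Function('a')(g, J) = 0
Function('l')(h, V) = Add(Pow(Add(2, h), 2), Mul(161, h)) (Function('l')(h, V) = Add(Mul(161, h), Pow(Add(2, h), 2)) = Add(Pow(Add(2, h), 2), Mul(161, h)))
Mul(Add(Function('a')(-57, -81), Function('l')(Mul(-25, 4), -114)), Add(47885, -6157)) = Mul(Add(0, Add(Pow(Add(2, Mul(-25, 4)), 2), Mul(161, Mul(-25, 4)))), Add(47885, -6157)) = Mul(Add(0, Add(Pow(Add(2, -100), 2), Mul(161, -100))), 41728) = Mul(Add(0, Add(Pow(-98, 2), -16100)), 41728) = Mul(Add(0, Add(9604, -16100)), 41728) = Mul(Add(0, -6496), 41728) = Mul(-6496, 41728) = -271065088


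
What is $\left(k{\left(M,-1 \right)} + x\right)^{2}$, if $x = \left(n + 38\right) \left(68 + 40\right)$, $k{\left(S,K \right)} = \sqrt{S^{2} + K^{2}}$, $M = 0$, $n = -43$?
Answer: $290521$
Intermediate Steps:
$k{\left(S,K \right)} = \sqrt{K^{2} + S^{2}}$
$x = -540$ ($x = \left(-43 + 38\right) \left(68 + 40\right) = \left(-5\right) 108 = -540$)
$\left(k{\left(M,-1 \right)} + x\right)^{2} = \left(\sqrt{\left(-1\right)^{2} + 0^{2}} - 540\right)^{2} = \left(\sqrt{1 + 0} - 540\right)^{2} = \left(\sqrt{1} - 540\right)^{2} = \left(1 - 540\right)^{2} = \left(-539\right)^{2} = 290521$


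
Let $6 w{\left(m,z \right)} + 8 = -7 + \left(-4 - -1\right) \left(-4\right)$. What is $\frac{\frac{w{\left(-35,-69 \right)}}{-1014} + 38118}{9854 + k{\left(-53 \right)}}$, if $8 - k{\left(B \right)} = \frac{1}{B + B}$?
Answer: $\frac{4097075165}{1060008222} \approx 3.8651$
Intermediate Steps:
$w{\left(m,z \right)} = - \frac{1}{2}$ ($w{\left(m,z \right)} = - \frac{4}{3} + \frac{-7 + \left(-4 - -1\right) \left(-4\right)}{6} = - \frac{4}{3} + \frac{-7 + \left(-4 + 1\right) \left(-4\right)}{6} = - \frac{4}{3} + \frac{-7 - -12}{6} = - \frac{4}{3} + \frac{-7 + 12}{6} = - \frac{4}{3} + \frac{1}{6} \cdot 5 = - \frac{4}{3} + \frac{5}{6} = - \frac{1}{2}$)
$k{\left(B \right)} = 8 - \frac{1}{2 B}$ ($k{\left(B \right)} = 8 - \frac{1}{B + B} = 8 - \frac{1}{2 B}$)
$\frac{\frac{w{\left(-35,-69 \right)}}{-1014} + 38118}{9854 + k{\left(-53 \right)}} = \frac{- \frac{1}{2 \left(-1014\right)} + 38118}{9854 + \left(8 - \frac{1}{2 \left(-53\right)}\right)} = \frac{\left(- \frac{1}{2}\right) \left(- \frac{1}{1014}\right) + 38118}{9854 + \left(8 - - \frac{1}{106}\right)} = \frac{\frac{1}{2028} + 38118}{9854 + \left(8 + \frac{1}{106}\right)} = \frac{77303305}{2028 \left(9854 + \frac{849}{106}\right)} = \frac{77303305}{2028 \cdot \frac{1045373}{106}} = \frac{77303305}{2028} \cdot \frac{106}{1045373} = \frac{4097075165}{1060008222}$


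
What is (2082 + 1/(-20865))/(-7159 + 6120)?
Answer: -43440929/21678735 ≈ -2.0038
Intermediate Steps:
(2082 + 1/(-20865))/(-7159 + 6120) = (2082 - 1/20865)/(-1039) = (43440929/20865)*(-1/1039) = -43440929/21678735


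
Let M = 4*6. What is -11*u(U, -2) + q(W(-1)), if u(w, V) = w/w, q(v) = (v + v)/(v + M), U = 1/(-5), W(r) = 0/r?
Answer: -11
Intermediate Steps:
W(r) = 0
M = 24
U = -⅕ ≈ -0.20000
q(v) = 2*v/(24 + v) (q(v) = (v + v)/(v + 24) = (2*v)/(24 + v) = 2*v/(24 + v))
u(w, V) = 1
-11*u(U, -2) + q(W(-1)) = -11*1 + 2*0/(24 + 0) = -11 + 2*0/24 = -11 + 2*0*(1/24) = -11 + 0 = -11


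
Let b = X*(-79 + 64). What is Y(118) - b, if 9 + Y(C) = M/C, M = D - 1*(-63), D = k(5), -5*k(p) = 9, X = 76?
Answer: 333798/295 ≈ 1131.5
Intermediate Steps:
k(p) = -9/5 (k(p) = -1/5*9 = -9/5)
b = -1140 (b = 76*(-79 + 64) = 76*(-15) = -1140)
D = -9/5 ≈ -1.8000
M = 306/5 (M = -9/5 - 1*(-63) = -9/5 + 63 = 306/5 ≈ 61.200)
Y(C) = -9 + 306/(5*C)
Y(118) - b = (-9 + (306/5)/118) - 1*(-1140) = (-9 + (306/5)*(1/118)) + 1140 = (-9 + 153/295) + 1140 = -2502/295 + 1140 = 333798/295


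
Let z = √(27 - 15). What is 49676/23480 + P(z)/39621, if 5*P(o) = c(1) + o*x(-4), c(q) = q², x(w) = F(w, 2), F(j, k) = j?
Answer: 492054373/232575270 - 8*√3/198105 ≈ 2.1156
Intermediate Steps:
z = 2*√3 (z = √12 = 2*√3 ≈ 3.4641)
x(w) = w
P(o) = ⅕ - 4*o/5 (P(o) = (1² + o*(-4))/5 = (1 - 4*o)/5 = ⅕ - 4*o/5)
49676/23480 + P(z)/39621 = 49676/23480 + (⅕ - 8*√3/5)/39621 = 49676*(1/23480) + (⅕ - 8*√3/5)*(1/39621) = 12419/5870 + (1/198105 - 8*√3/198105) = 492054373/232575270 - 8*√3/198105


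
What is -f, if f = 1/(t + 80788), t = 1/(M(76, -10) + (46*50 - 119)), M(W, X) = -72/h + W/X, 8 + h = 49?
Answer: -445187/35965767561 ≈ -1.2378e-5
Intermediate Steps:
h = 41 (h = -8 + 49 = 41)
M(W, X) = -72/41 + W/X
t = 205/445187 (t = 1/((-72/41 + 76/(-10)) + (46*50 - 119)) = 1/((-72/41 + 76*(-⅒)) + (2300 - 119)) = 1/((-72/41 - 38/5) + 2181) = 1/(-1918/205 + 2181) = 1/(445187/205) = 205/445187 ≈ 0.00046048)
f = 445187/35965767561 (f = 1/(205/445187 + 80788) = 1/(35965767561/445187) = 445187/35965767561 ≈ 1.2378e-5)
-f = -1*445187/35965767561 = -445187/35965767561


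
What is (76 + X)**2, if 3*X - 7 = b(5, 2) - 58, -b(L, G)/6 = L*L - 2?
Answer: 169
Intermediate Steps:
b(L, G) = 12 - 6*L**2 (b(L, G) = -6*(L*L - 2) = -6*(L**2 - 2) = -6*(-2 + L**2) = 12 - 6*L**2)
X = -63 (X = 7/3 + ((12 - 6*5**2) - 58)/3 = 7/3 + ((12 - 6*25) - 58)/3 = 7/3 + ((12 - 150) - 58)/3 = 7/3 + (-138 - 58)/3 = 7/3 + (1/3)*(-196) = 7/3 - 196/3 = -63)
(76 + X)**2 = (76 - 63)**2 = 13**2 = 169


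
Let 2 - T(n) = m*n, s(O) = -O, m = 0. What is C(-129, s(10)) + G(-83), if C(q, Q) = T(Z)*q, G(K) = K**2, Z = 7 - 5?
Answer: 6631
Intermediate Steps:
Z = 2
T(n) = 2 (T(n) = 2 - 0*n = 2 - 1*0 = 2 + 0 = 2)
C(q, Q) = 2*q
C(-129, s(10)) + G(-83) = 2*(-129) + (-83)**2 = -258 + 6889 = 6631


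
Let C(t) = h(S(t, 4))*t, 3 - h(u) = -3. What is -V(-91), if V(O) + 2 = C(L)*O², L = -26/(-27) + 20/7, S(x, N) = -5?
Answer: -1708234/9 ≈ -1.8980e+5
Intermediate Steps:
h(u) = 6 (h(u) = 3 - 1*(-3) = 3 + 3 = 6)
L = 722/189 (L = -26*(-1/27) + 20*(⅐) = 26/27 + 20/7 = 722/189 ≈ 3.8201)
C(t) = 6*t
V(O) = -2 + 1444*O²/63 (V(O) = -2 + (6*(722/189))*O² = -2 + 1444*O²/63)
-V(-91) = -(-2 + (1444/63)*(-91)²) = -(-2 + (1444/63)*8281) = -(-2 + 1708252/9) = -1*1708234/9 = -1708234/9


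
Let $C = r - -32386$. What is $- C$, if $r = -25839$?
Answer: $-6547$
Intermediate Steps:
$C = 6547$ ($C = -25839 - -32386 = -25839 + 32386 = 6547$)
$- C = \left(-1\right) 6547 = -6547$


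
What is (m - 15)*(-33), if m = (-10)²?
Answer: -2805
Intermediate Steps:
m = 100
(m - 15)*(-33) = (100 - 15)*(-33) = 85*(-33) = -2805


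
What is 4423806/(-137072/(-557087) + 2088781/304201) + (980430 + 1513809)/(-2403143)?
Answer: 1801601042360360254409505/2896580785762656917 ≈ 6.2198e+5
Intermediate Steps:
4423806/(-137072/(-557087) + 2088781/304201) + (980430 + 1513809)/(-2403143) = 4423806/(-137072*(-1/557087) + 2088781*(1/304201)) + 2494239*(-1/2403143) = 4423806/(137072/557087 + 2088781/304201) - 2494239/2403143 = 4423806/(1205330180419/169466422487) - 2494239/2403143 = 4423806*(169466422487/1205330180419) - 2494239/2403143 = 749686576596525522/1205330180419 - 2494239/2403143 = 1801601042360360254409505/2896580785762656917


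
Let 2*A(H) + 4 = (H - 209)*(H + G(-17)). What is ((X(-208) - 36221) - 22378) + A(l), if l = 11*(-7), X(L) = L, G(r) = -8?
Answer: -46654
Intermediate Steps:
l = -77
A(H) = -2 + (-209 + H)*(-8 + H)/2 (A(H) = -2 + ((H - 209)*(H - 8))/2 = -2 + ((-209 + H)*(-8 + H))/2 = -2 + (-209 + H)*(-8 + H)/2)
((X(-208) - 36221) - 22378) + A(l) = ((-208 - 36221) - 22378) + (834 + (1/2)*(-77)**2 - 217/2*(-77)) = (-36429 - 22378) + (834 + (1/2)*5929 + 16709/2) = -58807 + (834 + 5929/2 + 16709/2) = -58807 + 12153 = -46654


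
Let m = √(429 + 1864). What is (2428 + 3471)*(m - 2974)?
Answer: -17543626 + 5899*√2293 ≈ -1.7261e+7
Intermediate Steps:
m = √2293 ≈ 47.885
(2428 + 3471)*(m - 2974) = (2428 + 3471)*(√2293 - 2974) = 5899*(-2974 + √2293) = -17543626 + 5899*√2293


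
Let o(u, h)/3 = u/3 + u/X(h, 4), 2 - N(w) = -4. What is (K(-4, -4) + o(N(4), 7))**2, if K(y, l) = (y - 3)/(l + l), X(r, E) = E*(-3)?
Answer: 1849/64 ≈ 28.891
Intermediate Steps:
N(w) = 6 (N(w) = 2 - 1*(-4) = 2 + 4 = 6)
X(r, E) = -3*E
K(y, l) = (-3 + y)/(2*l) (K(y, l) = (-3 + y)/((2*l)) = (-3 + y)*(1/(2*l)) = (-3 + y)/(2*l))
o(u, h) = 3*u/4 (o(u, h) = 3*(u/3 + u/((-3*4))) = 3*(u*(1/3) + u/(-12)) = 3*(u/3 + u*(-1/12)) = 3*(u/3 - u/12) = 3*(u/4) = 3*u/4)
(K(-4, -4) + o(N(4), 7))**2 = ((1/2)*(-3 - 4)/(-4) + (3/4)*6)**2 = ((1/2)*(-1/4)*(-7) + 9/2)**2 = (7/8 + 9/2)**2 = (43/8)**2 = 1849/64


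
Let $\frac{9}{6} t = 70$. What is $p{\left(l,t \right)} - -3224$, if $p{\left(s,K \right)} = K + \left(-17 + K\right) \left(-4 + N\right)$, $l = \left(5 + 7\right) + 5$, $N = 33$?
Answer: $4131$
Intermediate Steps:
$t = \frac{140}{3}$ ($t = \frac{2}{3} \cdot 70 = \frac{140}{3} \approx 46.667$)
$l = 17$ ($l = 12 + 5 = 17$)
$p{\left(s,K \right)} = -493 + 30 K$ ($p{\left(s,K \right)} = K + \left(-17 + K\right) \left(-4 + 33\right) = K + \left(-17 + K\right) 29 = K + \left(-493 + 29 K\right) = -493 + 30 K$)
$p{\left(l,t \right)} - -3224 = \left(-493 + 30 \cdot \frac{140}{3}\right) - -3224 = \left(-493 + 1400\right) + 3224 = 907 + 3224 = 4131$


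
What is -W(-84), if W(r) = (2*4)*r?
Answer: 672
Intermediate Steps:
W(r) = 8*r
-W(-84) = -8*(-84) = -1*(-672) = 672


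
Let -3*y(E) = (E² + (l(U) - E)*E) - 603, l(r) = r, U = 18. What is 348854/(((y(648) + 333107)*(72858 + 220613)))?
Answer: 174427/48337608410 ≈ 3.6085e-6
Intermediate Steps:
y(E) = 201 - E²/3 - E*(18 - E)/3 (y(E) = -((E² + (18 - E)*E) - 603)/3 = -((E² + E*(18 - E)) - 603)/3 = -(-603 + E² + E*(18 - E))/3 = 201 - E²/3 - E*(18 - E)/3)
348854/(((y(648) + 333107)*(72858 + 220613))) = 348854/((((201 - 6*648) + 333107)*(72858 + 220613))) = 348854/((((201 - 3888) + 333107)*293471)) = 348854/(((-3687 + 333107)*293471)) = 348854/((329420*293471)) = 348854/96675216820 = 348854*(1/96675216820) = 174427/48337608410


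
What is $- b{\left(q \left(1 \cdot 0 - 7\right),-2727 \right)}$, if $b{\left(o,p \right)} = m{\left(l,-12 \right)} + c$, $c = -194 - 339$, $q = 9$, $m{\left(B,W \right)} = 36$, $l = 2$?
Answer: $497$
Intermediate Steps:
$c = -533$ ($c = -194 - 339 = -533$)
$b{\left(o,p \right)} = -497$ ($b{\left(o,p \right)} = 36 - 533 = -497$)
$- b{\left(q \left(1 \cdot 0 - 7\right),-2727 \right)} = \left(-1\right) \left(-497\right) = 497$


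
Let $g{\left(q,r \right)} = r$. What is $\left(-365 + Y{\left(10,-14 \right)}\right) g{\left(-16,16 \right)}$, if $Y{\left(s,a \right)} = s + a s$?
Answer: $-7920$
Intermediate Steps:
$\left(-365 + Y{\left(10,-14 \right)}\right) g{\left(-16,16 \right)} = \left(-365 + 10 \left(1 - 14\right)\right) 16 = \left(-365 + 10 \left(-13\right)\right) 16 = \left(-365 - 130\right) 16 = \left(-495\right) 16 = -7920$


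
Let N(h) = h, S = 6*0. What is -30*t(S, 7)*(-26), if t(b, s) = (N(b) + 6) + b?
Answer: 4680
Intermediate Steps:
S = 0
t(b, s) = 6 + 2*b (t(b, s) = (b + 6) + b = (6 + b) + b = 6 + 2*b)
-30*t(S, 7)*(-26) = -30*(6 + 2*0)*(-26) = -30*(6 + 0)*(-26) = -30*6*(-26) = -180*(-26) = 4680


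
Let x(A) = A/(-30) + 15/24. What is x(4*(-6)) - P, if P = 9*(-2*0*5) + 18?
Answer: -663/40 ≈ -16.575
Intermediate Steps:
x(A) = 5/8 - A/30 (x(A) = A*(-1/30) + 15*(1/24) = -A/30 + 5/8 = 5/8 - A/30)
P = 18 (P = 9*(0*5) + 18 = 9*0 + 18 = 0 + 18 = 18)
x(4*(-6)) - P = (5/8 - 2*(-6)/15) - 1*18 = (5/8 - 1/30*(-24)) - 18 = (5/8 + 4/5) - 18 = 57/40 - 18 = -663/40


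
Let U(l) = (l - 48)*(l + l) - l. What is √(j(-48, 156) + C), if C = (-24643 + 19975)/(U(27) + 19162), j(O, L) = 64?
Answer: 2*√5163568849/18001 ≈ 7.9838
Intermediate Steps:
U(l) = -l + 2*l*(-48 + l) (U(l) = (-48 + l)*(2*l) - l = 2*l*(-48 + l) - l = -l + 2*l*(-48 + l))
C = -4668/18001 (C = (-24643 + 19975)/(27*(-97 + 2*27) + 19162) = -4668/(27*(-97 + 54) + 19162) = -4668/(27*(-43) + 19162) = -4668/(-1161 + 19162) = -4668/18001 ≈ -0.25932)
√(j(-48, 156) + C) = √(64 - 4668/18001) = √(1147396/18001) = 2*√5163568849/18001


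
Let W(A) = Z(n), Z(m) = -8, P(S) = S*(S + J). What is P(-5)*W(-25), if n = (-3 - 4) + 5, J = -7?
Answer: -480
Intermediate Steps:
n = -2 (n = -7 + 5 = -2)
P(S) = S*(-7 + S) (P(S) = S*(S - 7) = S*(-7 + S))
W(A) = -8
P(-5)*W(-25) = -5*(-7 - 5)*(-8) = -5*(-12)*(-8) = 60*(-8) = -480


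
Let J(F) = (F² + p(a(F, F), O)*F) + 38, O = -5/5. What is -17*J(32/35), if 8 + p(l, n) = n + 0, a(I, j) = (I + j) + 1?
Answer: -637398/1225 ≈ -520.33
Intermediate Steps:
O = -1 (O = -5*⅕ = -1)
a(I, j) = 1 + I + j
p(l, n) = -8 + n (p(l, n) = -8 + (n + 0) = -8 + n)
J(F) = 38 + F² - 9*F (J(F) = (F² + (-8 - 1)*F) + 38 = (F² - 9*F) + 38 = 38 + F² - 9*F)
-17*J(32/35) = -17*(38 + (32/35)² - 288/35) = -17*(38 + (32*(1/35))² - 288/35) = -17*(38 + (32/35)² - 9*32/35) = -17*(38 + 1024/1225 - 288/35) = -17*37494/1225 = -1*637398/1225 = -637398/1225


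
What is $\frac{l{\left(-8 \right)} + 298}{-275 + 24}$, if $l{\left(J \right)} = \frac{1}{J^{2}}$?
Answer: $- \frac{19073}{16064} \approx -1.1873$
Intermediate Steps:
$l{\left(J \right)} = \frac{1}{J^{2}}$
$\frac{l{\left(-8 \right)} + 298}{-275 + 24} = \frac{\frac{1}{64} + 298}{-275 + 24} = \frac{\frac{1}{64} + 298}{-251} = \frac{19073}{64} \left(- \frac{1}{251}\right) = - \frac{19073}{16064}$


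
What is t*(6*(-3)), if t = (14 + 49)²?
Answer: -71442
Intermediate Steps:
t = 3969 (t = 63² = 3969)
t*(6*(-3)) = 3969*(6*(-3)) = 3969*(-18) = -71442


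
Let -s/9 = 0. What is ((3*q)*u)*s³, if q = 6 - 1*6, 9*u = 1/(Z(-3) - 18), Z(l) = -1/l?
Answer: 0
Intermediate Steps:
s = 0 (s = -9*0 = 0)
u = -1/159 (u = 1/(9*(-1/(-3) - 18)) = 1/(9*(-1*(-⅓) - 18)) = 1/(9*(⅓ - 18)) = 1/(9*(-53/3)) = (⅑)*(-3/53) = -1/159 ≈ -0.0062893)
q = 0 (q = 6 - 6 = 0)
((3*q)*u)*s³ = ((3*0)*(-1/159))*0³ = (0*(-1/159))*0 = 0*0 = 0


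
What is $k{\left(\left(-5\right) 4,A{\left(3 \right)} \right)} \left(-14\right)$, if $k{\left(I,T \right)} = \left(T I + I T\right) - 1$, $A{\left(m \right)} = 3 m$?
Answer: $5054$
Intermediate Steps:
$k{\left(I,T \right)} = -1 + 2 I T$ ($k{\left(I,T \right)} = \left(I T + I T\right) - 1 = 2 I T - 1 = -1 + 2 I T$)
$k{\left(\left(-5\right) 4,A{\left(3 \right)} \right)} \left(-14\right) = \left(-1 + 2 \left(\left(-5\right) 4\right) 3 \cdot 3\right) \left(-14\right) = \left(-1 + 2 \left(-20\right) 9\right) \left(-14\right) = \left(-1 - 360\right) \left(-14\right) = \left(-361\right) \left(-14\right) = 5054$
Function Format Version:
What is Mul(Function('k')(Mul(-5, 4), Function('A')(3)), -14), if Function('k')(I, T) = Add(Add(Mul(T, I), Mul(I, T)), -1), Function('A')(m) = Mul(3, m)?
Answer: 5054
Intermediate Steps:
Function('k')(I, T) = Add(-1, Mul(2, I, T)) (Function('k')(I, T) = Add(Add(Mul(I, T), Mul(I, T)), -1) = Add(Mul(2, I, T), -1) = Add(-1, Mul(2, I, T)))
Mul(Function('k')(Mul(-5, 4), Function('A')(3)), -14) = Mul(Add(-1, Mul(2, Mul(-5, 4), Mul(3, 3))), -14) = Mul(Add(-1, Mul(2, -20, 9)), -14) = Mul(Add(-1, -360), -14) = Mul(-361, -14) = 5054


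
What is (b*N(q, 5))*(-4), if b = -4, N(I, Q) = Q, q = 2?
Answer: 80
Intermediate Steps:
(b*N(q, 5))*(-4) = -4*5*(-4) = -20*(-4) = 80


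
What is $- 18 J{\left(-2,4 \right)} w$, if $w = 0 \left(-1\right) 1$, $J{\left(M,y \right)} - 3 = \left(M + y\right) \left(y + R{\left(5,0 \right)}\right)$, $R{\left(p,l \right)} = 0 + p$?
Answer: $0$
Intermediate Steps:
$R{\left(p,l \right)} = p$
$J{\left(M,y \right)} = 3 + \left(5 + y\right) \left(M + y\right)$ ($J{\left(M,y \right)} = 3 + \left(M + y\right) \left(y + 5\right) = 3 + \left(M + y\right) \left(5 + y\right) = 3 + \left(5 + y\right) \left(M + y\right)$)
$w = 0$ ($w = 0 \cdot 1 = 0$)
$- 18 J{\left(-2,4 \right)} w = - 18 \left(3 + 4^{2} + 5 \left(-2\right) + 5 \cdot 4 - 8\right) 0 = - 18 \left(3 + 16 - 10 + 20 - 8\right) 0 = \left(-18\right) 21 \cdot 0 = \left(-378\right) 0 = 0$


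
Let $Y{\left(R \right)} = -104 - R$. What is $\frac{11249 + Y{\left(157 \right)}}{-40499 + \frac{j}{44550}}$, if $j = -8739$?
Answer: $- \frac{54390600}{200471021} \approx -0.27131$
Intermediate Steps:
$\frac{11249 + Y{\left(157 \right)}}{-40499 + \frac{j}{44550}} = \frac{11249 - 261}{-40499 - \frac{8739}{44550}} = \frac{11249 - 261}{-40499 - \frac{971}{4950}} = \frac{10988}{- \frac{200471021}{4950}} = 10988 \left(- \frac{4950}{200471021}\right) = - \frac{54390600}{200471021}$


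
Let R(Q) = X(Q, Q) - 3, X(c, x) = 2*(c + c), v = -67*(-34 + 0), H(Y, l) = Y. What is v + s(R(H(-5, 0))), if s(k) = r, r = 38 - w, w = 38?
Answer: 2278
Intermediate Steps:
v = 2278 (v = -67*(-34) = 2278)
X(c, x) = 4*c (X(c, x) = 2*(2*c) = 4*c)
r = 0 (r = 38 - 1*38 = 38 - 38 = 0)
R(Q) = -3 + 4*Q (R(Q) = 4*Q - 3 = -3 + 4*Q)
s(k) = 0
v + s(R(H(-5, 0))) = 2278 + 0 = 2278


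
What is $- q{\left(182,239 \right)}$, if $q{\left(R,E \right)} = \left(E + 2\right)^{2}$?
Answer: $-58081$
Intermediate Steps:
$q{\left(R,E \right)} = \left(2 + E\right)^{2}$
$- q{\left(182,239 \right)} = - \left(2 + 239\right)^{2} = - 241^{2} = \left(-1\right) 58081 = -58081$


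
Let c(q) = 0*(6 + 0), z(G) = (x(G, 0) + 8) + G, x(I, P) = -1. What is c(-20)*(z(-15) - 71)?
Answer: 0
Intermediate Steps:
z(G) = 7 + G (z(G) = (-1 + 8) + G = 7 + G)
c(q) = 0 (c(q) = 0*6 = 0)
c(-20)*(z(-15) - 71) = 0*((7 - 15) - 71) = 0*(-8 - 71) = 0*(-79) = 0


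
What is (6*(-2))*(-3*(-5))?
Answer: -180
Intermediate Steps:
(6*(-2))*(-3*(-5)) = -12*15 = -180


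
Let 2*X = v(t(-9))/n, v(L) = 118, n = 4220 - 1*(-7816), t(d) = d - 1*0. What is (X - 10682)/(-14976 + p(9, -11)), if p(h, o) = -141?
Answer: 2179127/3083868 ≈ 0.70662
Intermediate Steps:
t(d) = d (t(d) = d + 0 = d)
n = 12036 (n = 4220 + 7816 = 12036)
X = 1/204 (X = (118/12036)/2 = (118*(1/12036))/2 = (½)*(1/102) = 1/204 ≈ 0.0049020)
(X - 10682)/(-14976 + p(9, -11)) = (1/204 - 10682)/(-14976 - 141) = -2179127/204/(-15117) = -2179127/204*(-1/15117) = 2179127/3083868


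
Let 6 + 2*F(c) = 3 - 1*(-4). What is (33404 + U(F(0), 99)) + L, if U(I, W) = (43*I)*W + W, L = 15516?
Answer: 102295/2 ≈ 51148.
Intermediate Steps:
F(c) = 1/2 (F(c) = -3 + (3 - 1*(-4))/2 = -3 + (3 + 4)/2 = -3 + (1/2)*7 = -3 + 7/2 = 1/2)
U(I, W) = W + 43*I*W (U(I, W) = 43*I*W + W = W + 43*I*W)
(33404 + U(F(0), 99)) + L = (33404 + 99*(1 + 43*(1/2))) + 15516 = (33404 + 99*(1 + 43/2)) + 15516 = (33404 + 99*(45/2)) + 15516 = (33404 + 4455/2) + 15516 = 71263/2 + 15516 = 102295/2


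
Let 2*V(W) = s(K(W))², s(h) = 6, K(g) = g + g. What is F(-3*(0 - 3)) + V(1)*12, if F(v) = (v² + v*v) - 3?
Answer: 375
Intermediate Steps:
K(g) = 2*g
V(W) = 18 (V(W) = (½)*6² = (½)*36 = 18)
F(v) = -3 + 2*v² (F(v) = (v² + v²) - 3 = 2*v² - 3 = -3 + 2*v²)
F(-3*(0 - 3)) + V(1)*12 = (-3 + 2*(-3*(0 - 3))²) + 18*12 = (-3 + 2*(-3*(-3))²) + 216 = (-3 + 2*9²) + 216 = (-3 + 2*81) + 216 = (-3 + 162) + 216 = 159 + 216 = 375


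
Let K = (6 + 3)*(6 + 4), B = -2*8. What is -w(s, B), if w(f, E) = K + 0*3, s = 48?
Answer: -90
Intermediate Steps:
B = -16
K = 90 (K = 9*10 = 90)
w(f, E) = 90 (w(f, E) = 90 + 0*3 = 90 + 0 = 90)
-w(s, B) = -1*90 = -90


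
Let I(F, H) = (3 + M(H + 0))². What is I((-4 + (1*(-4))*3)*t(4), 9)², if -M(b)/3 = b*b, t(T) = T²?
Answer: 3317760000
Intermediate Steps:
M(b) = -3*b² (M(b) = -3*b*b = -3*b²)
I(F, H) = (3 - 3*H²)² (I(F, H) = (3 - 3*(H + 0)²)² = (3 - 3*H²)²)
I((-4 + (1*(-4))*3)*t(4), 9)² = (9*(-1 + 9²)²)² = (9*(-1 + 81)²)² = (9*80²)² = (9*6400)² = 57600² = 3317760000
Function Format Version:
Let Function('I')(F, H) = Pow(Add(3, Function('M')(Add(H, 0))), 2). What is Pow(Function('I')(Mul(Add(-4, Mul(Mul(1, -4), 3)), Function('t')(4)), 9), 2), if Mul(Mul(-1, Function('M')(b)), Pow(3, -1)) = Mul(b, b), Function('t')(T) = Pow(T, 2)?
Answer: 3317760000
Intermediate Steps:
Function('M')(b) = Mul(-3, Pow(b, 2)) (Function('M')(b) = Mul(-3, Mul(b, b)) = Mul(-3, Pow(b, 2)))
Function('I')(F, H) = Pow(Add(3, Mul(-3, Pow(H, 2))), 2) (Function('I')(F, H) = Pow(Add(3, Mul(-3, Pow(Add(H, 0), 2))), 2) = Pow(Add(3, Mul(-3, Pow(H, 2))), 2))
Pow(Function('I')(Mul(Add(-4, Mul(Mul(1, -4), 3)), Function('t')(4)), 9), 2) = Pow(Mul(9, Pow(Add(-1, Pow(9, 2)), 2)), 2) = Pow(Mul(9, Pow(Add(-1, 81), 2)), 2) = Pow(Mul(9, Pow(80, 2)), 2) = Pow(Mul(9, 6400), 2) = Pow(57600, 2) = 3317760000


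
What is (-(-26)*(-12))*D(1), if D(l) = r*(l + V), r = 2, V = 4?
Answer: -3120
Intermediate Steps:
D(l) = 8 + 2*l (D(l) = 2*(l + 4) = 2*(4 + l) = 8 + 2*l)
(-(-26)*(-12))*D(1) = (-(-26)*(-12))*(8 + 2*1) = (-26*12)*(8 + 2) = -312*10 = -3120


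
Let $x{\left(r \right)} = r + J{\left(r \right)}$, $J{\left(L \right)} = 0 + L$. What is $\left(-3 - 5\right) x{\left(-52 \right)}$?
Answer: $832$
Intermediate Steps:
$J{\left(L \right)} = L$
$x{\left(r \right)} = 2 r$ ($x{\left(r \right)} = r + r = 2 r$)
$\left(-3 - 5\right) x{\left(-52 \right)} = \left(-3 - 5\right) 2 \left(-52\right) = \left(-8\right) \left(-104\right) = 832$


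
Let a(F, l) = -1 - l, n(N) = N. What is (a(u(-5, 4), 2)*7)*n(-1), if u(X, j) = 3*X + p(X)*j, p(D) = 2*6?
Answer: 21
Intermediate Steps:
p(D) = 12
u(X, j) = 3*X + 12*j
(a(u(-5, 4), 2)*7)*n(-1) = ((-1 - 1*2)*7)*(-1) = ((-1 - 2)*7)*(-1) = -3*7*(-1) = -21*(-1) = 21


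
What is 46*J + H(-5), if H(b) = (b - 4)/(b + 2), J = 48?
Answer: 2211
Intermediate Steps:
H(b) = (-4 + b)/(2 + b)
46*J + H(-5) = 46*48 + (-4 - 5)/(2 - 5) = 2208 - 9/(-3) = 2208 - 1/3*(-9) = 2208 + 3 = 2211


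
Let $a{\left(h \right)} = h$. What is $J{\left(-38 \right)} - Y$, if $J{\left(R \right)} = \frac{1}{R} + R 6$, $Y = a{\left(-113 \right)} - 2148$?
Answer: $\frac{77253}{38} \approx 2033.0$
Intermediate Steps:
$Y = -2261$ ($Y = -113 - 2148 = -2261$)
$J{\left(R \right)} = \frac{1}{R} + 6 R$
$J{\left(-38 \right)} - Y = \left(\frac{1}{-38} + 6 \left(-38\right)\right) - -2261 = \left(- \frac{1}{38} - 228\right) + 2261 = - \frac{8665}{38} + 2261 = \frac{77253}{38}$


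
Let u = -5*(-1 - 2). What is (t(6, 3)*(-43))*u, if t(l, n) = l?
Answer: -3870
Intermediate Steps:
u = 15 (u = -5*(-3) = 15)
(t(6, 3)*(-43))*u = (6*(-43))*15 = -258*15 = -3870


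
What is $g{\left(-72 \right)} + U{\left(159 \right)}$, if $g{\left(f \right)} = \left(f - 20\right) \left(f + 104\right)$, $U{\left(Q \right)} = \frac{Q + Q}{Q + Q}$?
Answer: $-2943$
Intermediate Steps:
$U{\left(Q \right)} = 1$ ($U{\left(Q \right)} = \frac{2 Q}{2 Q} = 2 Q \frac{1}{2 Q} = 1$)
$g{\left(f \right)} = \left(-20 + f\right) \left(104 + f\right)$
$g{\left(-72 \right)} + U{\left(159 \right)} = \left(-2080 + \left(-72\right)^{2} + 84 \left(-72\right)\right) + 1 = \left(-2080 + 5184 - 6048\right) + 1 = -2944 + 1 = -2943$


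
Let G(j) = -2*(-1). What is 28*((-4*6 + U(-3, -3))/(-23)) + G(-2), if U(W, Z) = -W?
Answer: 634/23 ≈ 27.565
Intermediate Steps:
G(j) = 2
28*((-4*6 + U(-3, -3))/(-23)) + G(-2) = 28*((-4*6 - 1*(-3))/(-23)) + 2 = 28*((-24 + 3)*(-1/23)) + 2 = 28*(-21*(-1/23)) + 2 = 28*(21/23) + 2 = 588/23 + 2 = 634/23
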